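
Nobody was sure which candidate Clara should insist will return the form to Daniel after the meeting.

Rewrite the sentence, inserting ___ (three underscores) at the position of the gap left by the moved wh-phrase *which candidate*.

Underlying clause: Clara should insist which candidate will return the form to Daniel after the meeting.
'which candidate' functions as the subject of the clause embedded under 'insist'. The gap is right after 'insist'.

Nobody was sure which candidate Clara should insist ___ will return the form to Daniel after the meeting.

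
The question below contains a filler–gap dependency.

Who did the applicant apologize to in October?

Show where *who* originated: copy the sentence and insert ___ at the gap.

Who did the applicant apologize to ___ in October?

In situ: The applicant did apologize to who in October.
'who' is the object of the preposition 'to'. The gap is right after 'to'.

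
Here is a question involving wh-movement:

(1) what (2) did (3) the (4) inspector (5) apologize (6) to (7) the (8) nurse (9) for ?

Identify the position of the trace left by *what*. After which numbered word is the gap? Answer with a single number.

9

Before movement: The inspector did apologize to the nurse for what.
'what' is the object of the preposition 'for'. Fronting leaves a gap immediately after 'for':
What did the inspector apologize to the nurse for ___?
'for' is word 9.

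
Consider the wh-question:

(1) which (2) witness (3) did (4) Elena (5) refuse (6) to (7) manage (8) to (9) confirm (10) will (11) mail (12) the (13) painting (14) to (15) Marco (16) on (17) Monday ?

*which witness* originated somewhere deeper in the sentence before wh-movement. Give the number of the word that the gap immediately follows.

9

In situ: Elena did refuse to manage to confirm which witness will mail the painting to Marco on Monday.
'which witness' is the subject of the clause embedded under 'confirm'. Wh-movement fronts it, leaving a gap right after 'confirm':
Which witness did Elena refuse to manage to confirm ___ will mail the painting to Marco on Monday?
'confirm' is word 9.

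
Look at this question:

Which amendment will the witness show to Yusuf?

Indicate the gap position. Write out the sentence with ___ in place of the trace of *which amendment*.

In situ: The witness will show which amendment to Yusuf.
The filler 'which amendment' is interpreted as the direct object of 'show'. The gap is right after 'show'.

Which amendment will the witness show ___ to Yusuf?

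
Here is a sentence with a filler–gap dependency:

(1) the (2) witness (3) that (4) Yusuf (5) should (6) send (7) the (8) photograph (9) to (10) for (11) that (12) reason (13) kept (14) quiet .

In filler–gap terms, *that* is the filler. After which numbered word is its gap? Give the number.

'that' functions as the object of the preposition 'to' (recipient of 'send'). Wh-movement fronts it, leaving a gap right after 'to':
The witness that Yusuf should send the photograph to ___ for that reason kept quiet.
'to' is word 9.

9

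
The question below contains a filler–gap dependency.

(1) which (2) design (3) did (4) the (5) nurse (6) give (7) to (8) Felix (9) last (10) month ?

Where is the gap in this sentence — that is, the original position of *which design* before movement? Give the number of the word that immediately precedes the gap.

6

Underlying clause: The nurse did give which design to Felix last month.
The filler 'which design' is interpreted as the direct object of 'give'. It moves to the left edge, and the trace sits right after 'give':
Which design did the nurse give ___ to Felix last month?
'give' is word 6.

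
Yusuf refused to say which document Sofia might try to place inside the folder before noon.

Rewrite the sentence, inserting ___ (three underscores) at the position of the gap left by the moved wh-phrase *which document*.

Underlying clause: Sofia might try to place which document inside the folder before noon.
'which document' is the direct object of 'place'. The gap is right after 'place'.

Yusuf refused to say which document Sofia might try to place ___ inside the folder before noon.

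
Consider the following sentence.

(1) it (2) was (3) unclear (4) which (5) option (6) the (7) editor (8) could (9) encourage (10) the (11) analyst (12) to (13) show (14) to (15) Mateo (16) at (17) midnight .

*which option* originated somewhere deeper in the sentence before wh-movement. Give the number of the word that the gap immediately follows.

13

Underlying clause: The editor could encourage the analyst to show which option to Mateo at midnight.
The filler 'which option' is interpreted as the direct object of 'show'. It moves to the left edge, and the trace sits right after 'show':
It was unclear which option the editor could encourage the analyst to show ___ to Mateo at midnight.
'show' is word 13.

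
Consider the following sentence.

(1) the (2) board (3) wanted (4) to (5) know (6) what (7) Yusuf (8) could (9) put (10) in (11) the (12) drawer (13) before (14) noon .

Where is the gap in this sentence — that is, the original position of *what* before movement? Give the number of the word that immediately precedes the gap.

In situ: Yusuf could put what in the drawer before noon.
'what' functions as the direct object of 'put'. Wh-movement fronts it, leaving a gap right after 'put':
The board wanted to know what Yusuf could put ___ in the drawer before noon.
'put' is word 9.

9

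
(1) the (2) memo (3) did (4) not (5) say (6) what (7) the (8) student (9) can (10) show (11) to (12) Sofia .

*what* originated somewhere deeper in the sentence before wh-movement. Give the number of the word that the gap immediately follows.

In situ: The student can show what to Sofia.
The filler 'what' is interpreted as the direct object of 'show'. It moves to the left edge, and the trace sits right after 'show':
The memo did not say what the student can show ___ to Sofia.
'show' is word 10.

10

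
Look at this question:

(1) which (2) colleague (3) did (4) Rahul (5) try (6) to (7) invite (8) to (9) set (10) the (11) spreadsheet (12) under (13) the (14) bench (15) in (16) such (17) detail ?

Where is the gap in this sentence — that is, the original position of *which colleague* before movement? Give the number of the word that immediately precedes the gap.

In situ: Rahul did try to invite which colleague to set the spreadsheet under the bench in such detail.
The filler 'which colleague' is interpreted as the direct object of 'invite'. It moves to the left edge, and the trace sits right after 'invite':
Which colleague did Rahul try to invite ___ to set the spreadsheet under the bench in such detail?
'invite' is word 7.

7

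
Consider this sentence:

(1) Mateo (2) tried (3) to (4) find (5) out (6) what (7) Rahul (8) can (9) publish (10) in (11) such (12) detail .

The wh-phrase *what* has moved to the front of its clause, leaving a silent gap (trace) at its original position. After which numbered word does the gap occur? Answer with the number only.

9

Before movement: Rahul can publish what in such detail.
The filler 'what' is interpreted as the direct object of 'publish'. Wh-movement fronts it, leaving a gap right after 'publish':
Mateo tried to find out what Rahul can publish ___ in such detail.
'publish' is word 9.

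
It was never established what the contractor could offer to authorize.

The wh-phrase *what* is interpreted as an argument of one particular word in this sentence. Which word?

authorize

In situ: The contractor could offer to authorize what.
'what' functions as the direct object of 'authorize'. Wh-movement fronts it, leaving a gap right after 'authorize':
It was never established what the contractor could offer to authorize ___.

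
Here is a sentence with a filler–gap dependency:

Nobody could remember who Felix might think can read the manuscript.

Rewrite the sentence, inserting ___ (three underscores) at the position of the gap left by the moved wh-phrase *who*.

Nobody could remember who Felix might think ___ can read the manuscript.

Before movement: Felix might think who can read the manuscript.
'who' functions as the subject of the clause embedded under 'think'. The gap is right after 'think'.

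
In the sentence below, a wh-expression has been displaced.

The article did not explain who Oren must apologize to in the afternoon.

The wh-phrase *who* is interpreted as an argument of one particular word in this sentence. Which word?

Before movement: Oren must apologize to who in the afternoon.
The filler 'who' is interpreted as the object of the preposition 'to'. Wh-movement fronts it, leaving a gap right after 'to':
The article did not explain who Oren must apologize to ___ in the afternoon.

to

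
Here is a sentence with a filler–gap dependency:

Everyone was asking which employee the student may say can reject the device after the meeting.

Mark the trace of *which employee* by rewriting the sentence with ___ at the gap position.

Before movement: The student may say which employee can reject the device after the meeting.
The filler 'which employee' is interpreted as the subject of the clause embedded under 'say'. The gap is right after 'say'.

Everyone was asking which employee the student may say ___ can reject the device after the meeting.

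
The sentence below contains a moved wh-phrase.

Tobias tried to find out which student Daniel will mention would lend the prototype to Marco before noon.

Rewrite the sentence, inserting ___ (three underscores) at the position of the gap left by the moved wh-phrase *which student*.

Tobias tried to find out which student Daniel will mention ___ would lend the prototype to Marco before noon.

In situ: Daniel will mention which student would lend the prototype to Marco before noon.
The filler 'which student' is interpreted as the subject of the clause embedded under 'mention'. The gap is right after 'mention'.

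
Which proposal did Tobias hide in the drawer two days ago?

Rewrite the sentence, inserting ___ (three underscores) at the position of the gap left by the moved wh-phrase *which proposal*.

Which proposal did Tobias hide ___ in the drawer two days ago?

Underlying clause: Tobias did hide which proposal in the drawer two days ago.
The filler 'which proposal' is interpreted as the direct object of 'hide'. The gap is right after 'hide'.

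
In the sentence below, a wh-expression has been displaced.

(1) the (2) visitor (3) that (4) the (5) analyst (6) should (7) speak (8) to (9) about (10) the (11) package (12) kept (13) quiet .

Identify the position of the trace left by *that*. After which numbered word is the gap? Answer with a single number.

'that' functions as the object of the preposition 'to'. Fronting leaves a gap immediately after 'to':
The visitor that the analyst should speak to ___ about the package kept quiet.
'to' is word 8.

8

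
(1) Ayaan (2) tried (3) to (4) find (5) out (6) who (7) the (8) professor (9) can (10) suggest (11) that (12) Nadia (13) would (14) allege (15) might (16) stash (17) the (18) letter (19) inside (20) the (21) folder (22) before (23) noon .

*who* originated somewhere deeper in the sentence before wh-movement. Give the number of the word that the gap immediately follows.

14

In situ: The professor can suggest that Nadia would allege who might stash the letter inside the folder before noon.
The filler 'who' is interpreted as the subject of the clause embedded under 'allege'. Wh-movement fronts it, leaving a gap right after 'allege':
Ayaan tried to find out who the professor can suggest that Nadia would allege ___ might stash the letter inside the folder before noon.
'allege' is word 14.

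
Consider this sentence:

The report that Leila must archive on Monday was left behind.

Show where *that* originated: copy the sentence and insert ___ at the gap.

The report that Leila must archive ___ on Monday was left behind.

'that' is the direct object of 'archive'. The gap is right after 'archive'.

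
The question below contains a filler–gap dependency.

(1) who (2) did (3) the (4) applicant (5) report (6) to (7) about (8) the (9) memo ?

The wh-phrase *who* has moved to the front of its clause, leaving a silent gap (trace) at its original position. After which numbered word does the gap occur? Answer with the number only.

Pre-movement form: The applicant did report to who about the memo.
'who' functions as the object of the preposition 'to'. Fronting leaves a gap immediately after 'to':
Who did the applicant report to ___ about the memo?
'to' is word 6.

6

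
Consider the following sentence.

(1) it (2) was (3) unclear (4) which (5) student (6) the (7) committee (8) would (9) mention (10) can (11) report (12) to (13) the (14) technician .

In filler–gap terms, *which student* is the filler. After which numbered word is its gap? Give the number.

Pre-movement form: The committee would mention which student can report to the technician.
'which student' functions as the subject of the clause embedded under 'mention'. Wh-movement fronts it, leaving a gap right after 'mention':
It was unclear which student the committee would mention ___ can report to the technician.
'mention' is word 9.

9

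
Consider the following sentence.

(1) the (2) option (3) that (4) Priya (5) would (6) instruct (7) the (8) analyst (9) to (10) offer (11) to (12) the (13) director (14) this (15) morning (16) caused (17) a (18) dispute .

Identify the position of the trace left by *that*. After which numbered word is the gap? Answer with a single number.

'that' is the direct object of 'offer'. It moves to the left edge, and the trace sits right after 'offer':
The option that Priya would instruct the analyst to offer ___ to the director this morning caused a dispute.
'offer' is word 10.

10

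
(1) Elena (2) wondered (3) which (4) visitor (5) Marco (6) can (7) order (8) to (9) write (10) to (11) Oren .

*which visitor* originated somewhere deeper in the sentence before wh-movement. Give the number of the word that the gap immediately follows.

7

Pre-movement form: Marco can order which visitor to write to Oren.
The filler 'which visitor' is interpreted as the direct object of 'order'. Wh-movement fronts it, leaving a gap right after 'order':
Elena wondered which visitor Marco can order ___ to write to Oren.
'order' is word 7.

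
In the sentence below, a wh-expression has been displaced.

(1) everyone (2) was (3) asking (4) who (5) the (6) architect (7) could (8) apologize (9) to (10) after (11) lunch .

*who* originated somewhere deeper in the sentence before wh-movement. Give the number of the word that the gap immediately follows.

9

Pre-movement form: The architect could apologize to who after lunch.
The filler 'who' is interpreted as the object of the preposition 'to'. Wh-movement fronts it, leaving a gap right after 'to':
Everyone was asking who the architect could apologize to ___ after lunch.
'to' is word 9.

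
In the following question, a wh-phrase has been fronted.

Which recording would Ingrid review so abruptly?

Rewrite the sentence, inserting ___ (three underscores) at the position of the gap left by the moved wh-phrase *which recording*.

Before movement: Ingrid would review which recording so abruptly.
The filler 'which recording' is interpreted as the direct object of 'review'. The gap is right after 'review'.

Which recording would Ingrid review ___ so abruptly?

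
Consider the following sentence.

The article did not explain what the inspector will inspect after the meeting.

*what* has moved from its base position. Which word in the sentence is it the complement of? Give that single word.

inspect

In situ: The inspector will inspect what after the meeting.
The filler 'what' is interpreted as the direct object of 'inspect'. It moves to the left edge, and the trace sits right after 'inspect':
The article did not explain what the inspector will inspect ___ after the meeting.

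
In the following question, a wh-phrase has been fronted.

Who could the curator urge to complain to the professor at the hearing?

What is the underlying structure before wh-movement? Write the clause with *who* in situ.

The curator could urge who to complain to the professor at the hearing.

'who' is the direct object of 'urge'. It moves to the left edge, and the trace sits right after 'urge':
Who could the curator urge ___ to complain to the professor at the hearing?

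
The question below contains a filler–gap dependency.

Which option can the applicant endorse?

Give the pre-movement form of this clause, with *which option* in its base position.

The applicant can endorse which option.

The filler 'which option' is interpreted as the direct object of 'endorse'. Fronting leaves a gap immediately after 'endorse':
Which option can the applicant endorse ___?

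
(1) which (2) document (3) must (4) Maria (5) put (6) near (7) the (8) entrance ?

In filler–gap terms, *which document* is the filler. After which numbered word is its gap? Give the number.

Before movement: Maria must put which document near the entrance.
'which document' functions as the direct object of 'put'. Wh-movement fronts it, leaving a gap right after 'put':
Which document must Maria put ___ near the entrance?
'put' is word 5.

5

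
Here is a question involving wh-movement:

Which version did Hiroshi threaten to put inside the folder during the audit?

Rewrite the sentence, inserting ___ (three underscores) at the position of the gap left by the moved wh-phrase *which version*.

Pre-movement form: Hiroshi did threaten to put which version inside the folder during the audit.
The filler 'which version' is interpreted as the direct object of 'put'. The gap is right after 'put'.

Which version did Hiroshi threaten to put ___ inside the folder during the audit?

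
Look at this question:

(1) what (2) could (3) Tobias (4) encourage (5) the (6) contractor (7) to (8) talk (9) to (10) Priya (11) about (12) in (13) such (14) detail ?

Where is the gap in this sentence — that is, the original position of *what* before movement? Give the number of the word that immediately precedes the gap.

Pre-movement form: Tobias could encourage the contractor to talk to Priya about what in such detail.
'what' is the object of the preposition 'about'. It moves to the left edge, and the trace sits right after 'about':
What could Tobias encourage the contractor to talk to Priya about ___ in such detail?
'about' is word 11.

11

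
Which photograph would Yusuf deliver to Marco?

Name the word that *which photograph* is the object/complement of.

Underlying clause: Yusuf would deliver which photograph to Marco.
The filler 'which photograph' is interpreted as the direct object of 'deliver'. Wh-movement fronts it, leaving a gap right after 'deliver':
Which photograph would Yusuf deliver ___ to Marco?

deliver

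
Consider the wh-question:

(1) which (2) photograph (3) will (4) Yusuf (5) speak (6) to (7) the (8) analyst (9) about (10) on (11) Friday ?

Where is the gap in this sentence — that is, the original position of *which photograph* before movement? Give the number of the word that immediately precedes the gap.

Before movement: Yusuf will speak to the analyst about which photograph on Friday.
The filler 'which photograph' is interpreted as the object of the preposition 'about'. It moves to the left edge, and the trace sits right after 'about':
Which photograph will Yusuf speak to the analyst about ___ on Friday?
'about' is word 9.

9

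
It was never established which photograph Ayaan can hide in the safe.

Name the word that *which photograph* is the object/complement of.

hide

Underlying clause: Ayaan can hide which photograph in the safe.
The filler 'which photograph' is interpreted as the direct object of 'hide'. Wh-movement fronts it, leaving a gap right after 'hide':
It was never established which photograph Ayaan can hide ___ in the safe.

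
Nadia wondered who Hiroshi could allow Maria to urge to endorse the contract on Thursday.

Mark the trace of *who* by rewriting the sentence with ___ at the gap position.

Pre-movement form: Hiroshi could allow Maria to urge who to endorse the contract on Thursday.
'who' functions as the direct object of 'urge'. The gap is right after 'urge'.

Nadia wondered who Hiroshi could allow Maria to urge ___ to endorse the contract on Thursday.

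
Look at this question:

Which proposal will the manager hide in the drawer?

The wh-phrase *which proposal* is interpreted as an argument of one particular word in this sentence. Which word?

hide

Before movement: The manager will hide which proposal in the drawer.
The filler 'which proposal' is interpreted as the direct object of 'hide'. Wh-movement fronts it, leaving a gap right after 'hide':
Which proposal will the manager hide ___ in the drawer?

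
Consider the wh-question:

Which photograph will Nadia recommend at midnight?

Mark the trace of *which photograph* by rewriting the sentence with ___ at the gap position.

In situ: Nadia will recommend which photograph at midnight.
The filler 'which photograph' is interpreted as the direct object of 'recommend'. The gap is right after 'recommend'.

Which photograph will Nadia recommend ___ at midnight?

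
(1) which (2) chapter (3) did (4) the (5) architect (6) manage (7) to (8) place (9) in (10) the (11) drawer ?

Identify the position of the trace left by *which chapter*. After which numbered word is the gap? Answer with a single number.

Pre-movement form: The architect did manage to place which chapter in the drawer.
'which chapter' functions as the direct object of 'place'. It moves to the left edge, and the trace sits right after 'place':
Which chapter did the architect manage to place ___ in the drawer?
'place' is word 8.

8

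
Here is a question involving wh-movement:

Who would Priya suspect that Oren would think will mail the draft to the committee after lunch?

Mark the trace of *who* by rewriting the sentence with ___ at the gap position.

Underlying clause: Priya would suspect that Oren would think who will mail the draft to the committee after lunch.
'who' functions as the subject of the clause embedded under 'think'. The gap is right after 'think'.

Who would Priya suspect that Oren would think ___ will mail the draft to the committee after lunch?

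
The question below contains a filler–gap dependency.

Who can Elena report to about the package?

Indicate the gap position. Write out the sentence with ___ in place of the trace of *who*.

Who can Elena report to ___ about the package?

Pre-movement form: Elena can report to who about the package.
'who' functions as the object of the preposition 'to'. The gap is right after 'to'.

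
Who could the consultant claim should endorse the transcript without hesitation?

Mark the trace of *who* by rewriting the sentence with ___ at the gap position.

Who could the consultant claim ___ should endorse the transcript without hesitation?

Pre-movement form: The consultant could claim who should endorse the transcript without hesitation.
'who' is the subject of the clause embedded under 'claim'. The gap is right after 'claim'.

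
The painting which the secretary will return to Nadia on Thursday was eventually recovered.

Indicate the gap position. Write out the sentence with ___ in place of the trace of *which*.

'which' is the direct object of 'return'. The gap is right after 'return'.

The painting which the secretary will return ___ to Nadia on Thursday was eventually recovered.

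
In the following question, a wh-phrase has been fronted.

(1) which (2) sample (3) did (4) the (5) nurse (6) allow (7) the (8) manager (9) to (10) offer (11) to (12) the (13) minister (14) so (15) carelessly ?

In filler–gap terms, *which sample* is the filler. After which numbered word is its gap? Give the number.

Pre-movement form: The nurse did allow the manager to offer which sample to the minister so carelessly.
'which sample' is the direct object of 'offer'. Wh-movement fronts it, leaving a gap right after 'offer':
Which sample did the nurse allow the manager to offer ___ to the minister so carelessly?
'offer' is word 10.

10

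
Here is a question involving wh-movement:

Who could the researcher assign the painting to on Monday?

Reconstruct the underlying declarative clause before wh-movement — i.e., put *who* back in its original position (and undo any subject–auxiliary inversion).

The researcher could assign the painting to who on Monday.

'who' functions as the object of the preposition 'to' (recipient of 'assign'). Fronting leaves a gap immediately after 'to':
Who could the researcher assign the painting to ___ on Monday?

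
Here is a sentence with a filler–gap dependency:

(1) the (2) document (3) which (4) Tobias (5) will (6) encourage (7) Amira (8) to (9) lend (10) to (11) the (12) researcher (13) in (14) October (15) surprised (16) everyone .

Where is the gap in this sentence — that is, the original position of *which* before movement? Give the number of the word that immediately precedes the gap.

9

'which' functions as the direct object of 'lend'. Fronting leaves a gap immediately after 'lend':
The document which Tobias will encourage Amira to lend ___ to the researcher in October surprised everyone.
'lend' is word 9.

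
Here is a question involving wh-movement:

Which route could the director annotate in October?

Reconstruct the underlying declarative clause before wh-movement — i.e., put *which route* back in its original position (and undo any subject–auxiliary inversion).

'which route' functions as the direct object of 'annotate'. Fronting leaves a gap immediately after 'annotate':
Which route could the director annotate ___ in October?

The director could annotate which route in October.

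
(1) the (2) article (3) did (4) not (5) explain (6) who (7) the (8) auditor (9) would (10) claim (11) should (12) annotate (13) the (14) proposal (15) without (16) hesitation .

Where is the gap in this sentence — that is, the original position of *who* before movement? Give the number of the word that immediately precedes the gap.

Pre-movement form: The auditor would claim who should annotate the proposal without hesitation.
'who' functions as the subject of the clause embedded under 'claim'. Fronting leaves a gap immediately after 'claim':
The article did not explain who the auditor would claim ___ should annotate the proposal without hesitation.
'claim' is word 10.

10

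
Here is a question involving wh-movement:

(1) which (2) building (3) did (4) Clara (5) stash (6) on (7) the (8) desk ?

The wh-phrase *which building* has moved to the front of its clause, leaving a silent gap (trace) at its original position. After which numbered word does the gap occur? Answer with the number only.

In situ: Clara did stash which building on the desk.
'which building' functions as the direct object of 'stash'. Wh-movement fronts it, leaving a gap right after 'stash':
Which building did Clara stash ___ on the desk?
'stash' is word 5.

5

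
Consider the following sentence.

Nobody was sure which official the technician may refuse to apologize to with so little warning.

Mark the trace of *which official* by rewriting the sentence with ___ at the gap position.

Nobody was sure which official the technician may refuse to apologize to ___ with so little warning.

Pre-movement form: The technician may refuse to apologize to which official with so little warning.
'which official' functions as the object of the preposition 'to'. The gap is right after 'to'.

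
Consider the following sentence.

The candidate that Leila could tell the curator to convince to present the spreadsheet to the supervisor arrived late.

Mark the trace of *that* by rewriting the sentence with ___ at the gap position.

'that' functions as the direct object of 'convince'. The gap is right after 'convince'.

The candidate that Leila could tell the curator to convince ___ to present the spreadsheet to the supervisor arrived late.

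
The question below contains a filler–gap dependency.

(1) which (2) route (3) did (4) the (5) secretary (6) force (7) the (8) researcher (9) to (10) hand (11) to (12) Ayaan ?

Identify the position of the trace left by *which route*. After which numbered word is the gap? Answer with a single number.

Underlying clause: The secretary did force the researcher to hand which route to Ayaan.
'which route' functions as the direct object of 'hand'. Wh-movement fronts it, leaving a gap right after 'hand':
Which route did the secretary force the researcher to hand ___ to Ayaan?
'hand' is word 10.

10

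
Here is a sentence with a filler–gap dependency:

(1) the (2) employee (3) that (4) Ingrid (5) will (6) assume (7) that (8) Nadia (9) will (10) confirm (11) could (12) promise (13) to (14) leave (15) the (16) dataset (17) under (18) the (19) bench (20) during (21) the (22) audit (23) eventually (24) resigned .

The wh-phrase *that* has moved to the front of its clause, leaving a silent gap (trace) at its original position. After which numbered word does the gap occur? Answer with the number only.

10

The filler 'that' is interpreted as the subject of the clause embedded under 'confirm'. It moves to the left edge, and the trace sits right after 'confirm':
The employee that Ingrid will assume that Nadia will confirm ___ could promise to leave the dataset under the bench during the audit eventually resigned.
'confirm' is word 10.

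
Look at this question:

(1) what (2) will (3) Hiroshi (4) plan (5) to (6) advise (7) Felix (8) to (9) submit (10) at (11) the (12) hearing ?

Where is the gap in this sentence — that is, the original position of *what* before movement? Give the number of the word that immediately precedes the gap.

9

Pre-movement form: Hiroshi will plan to advise Felix to submit what at the hearing.
'what' is the direct object of 'submit'. It moves to the left edge, and the trace sits right after 'submit':
What will Hiroshi plan to advise Felix to submit ___ at the hearing?
'submit' is word 9.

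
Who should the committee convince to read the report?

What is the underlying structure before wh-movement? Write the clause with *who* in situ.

The committee should convince who to read the report.

The filler 'who' is interpreted as the direct object of 'convince'. Fronting leaves a gap immediately after 'convince':
Who should the committee convince ___ to read the report?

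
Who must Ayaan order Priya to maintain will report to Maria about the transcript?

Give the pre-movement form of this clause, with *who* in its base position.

Ayaan must order Priya to maintain who will report to Maria about the transcript.

'who' functions as the subject of the clause embedded under 'maintain'. It moves to the left edge, and the trace sits right after 'maintain':
Who must Ayaan order Priya to maintain ___ will report to Maria about the transcript?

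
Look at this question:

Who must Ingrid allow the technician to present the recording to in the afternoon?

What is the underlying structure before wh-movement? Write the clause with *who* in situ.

Ingrid must allow the technician to present the recording to who in the afternoon.

The filler 'who' is interpreted as the object of the preposition 'to' (recipient of 'present'). It moves to the left edge, and the trace sits right after 'to':
Who must Ingrid allow the technician to present the recording to ___ in the afternoon?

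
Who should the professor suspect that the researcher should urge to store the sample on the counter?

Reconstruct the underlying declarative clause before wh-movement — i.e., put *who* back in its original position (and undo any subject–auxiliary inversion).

'who' functions as the direct object of 'urge'. It moves to the left edge, and the trace sits right after 'urge':
Who should the professor suspect that the researcher should urge ___ to store the sample on the counter?

The professor should suspect that the researcher should urge who to store the sample on the counter.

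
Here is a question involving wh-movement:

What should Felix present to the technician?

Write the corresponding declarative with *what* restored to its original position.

Felix should present what to the technician.

'what' functions as the direct object of 'present'. It moves to the left edge, and the trace sits right after 'present':
What should Felix present ___ to the technician?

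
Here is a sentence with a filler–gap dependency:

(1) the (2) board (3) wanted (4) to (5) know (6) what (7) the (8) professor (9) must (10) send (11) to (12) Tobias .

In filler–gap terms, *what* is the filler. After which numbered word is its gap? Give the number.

Underlying clause: The professor must send what to Tobias.
'what' is the direct object of 'send'. Fronting leaves a gap immediately after 'send':
The board wanted to know what the professor must send ___ to Tobias.
'send' is word 10.

10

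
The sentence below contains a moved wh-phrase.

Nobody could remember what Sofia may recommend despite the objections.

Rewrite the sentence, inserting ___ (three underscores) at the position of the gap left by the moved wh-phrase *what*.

Nobody could remember what Sofia may recommend ___ despite the objections.

Underlying clause: Sofia may recommend what despite the objections.
'what' functions as the direct object of 'recommend'. The gap is right after 'recommend'.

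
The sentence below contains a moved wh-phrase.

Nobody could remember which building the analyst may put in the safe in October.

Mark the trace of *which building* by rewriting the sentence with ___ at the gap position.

Nobody could remember which building the analyst may put ___ in the safe in October.

In situ: The analyst may put which building in the safe in October.
'which building' functions as the direct object of 'put'. The gap is right after 'put'.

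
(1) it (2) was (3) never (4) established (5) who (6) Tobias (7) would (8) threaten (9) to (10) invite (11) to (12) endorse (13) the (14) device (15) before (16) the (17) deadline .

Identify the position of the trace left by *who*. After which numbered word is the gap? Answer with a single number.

10

In situ: Tobias would threaten to invite who to endorse the device before the deadline.
'who' functions as the direct object of 'invite'. It moves to the left edge, and the trace sits right after 'invite':
It was never established who Tobias would threaten to invite ___ to endorse the device before the deadline.
'invite' is word 10.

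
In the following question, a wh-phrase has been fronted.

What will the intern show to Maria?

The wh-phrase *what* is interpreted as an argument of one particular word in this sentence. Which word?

Pre-movement form: The intern will show what to Maria.
'what' functions as the direct object of 'show'. Fronting leaves a gap immediately after 'show':
What will the intern show ___ to Maria?

show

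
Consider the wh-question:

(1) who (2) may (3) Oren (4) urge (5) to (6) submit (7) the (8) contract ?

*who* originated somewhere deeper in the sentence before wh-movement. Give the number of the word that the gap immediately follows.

4

Underlying clause: Oren may urge who to submit the contract.
'who' functions as the direct object of 'urge'. It moves to the left edge, and the trace sits right after 'urge':
Who may Oren urge ___ to submit the contract?
'urge' is word 4.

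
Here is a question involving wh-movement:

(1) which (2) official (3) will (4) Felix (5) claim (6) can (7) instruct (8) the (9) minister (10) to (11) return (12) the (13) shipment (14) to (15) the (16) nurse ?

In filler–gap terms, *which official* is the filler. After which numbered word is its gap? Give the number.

Before movement: Felix will claim which official can instruct the minister to return the shipment to the nurse.
The filler 'which official' is interpreted as the subject of the clause embedded under 'claim'. Wh-movement fronts it, leaving a gap right after 'claim':
Which official will Felix claim ___ can instruct the minister to return the shipment to the nurse?
'claim' is word 5.

5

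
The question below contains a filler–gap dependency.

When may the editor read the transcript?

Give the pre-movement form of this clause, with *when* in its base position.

The filler 'when' is interpreted as the temporal adjunct. Fronting leaves a gap immediately after 'transcript':
When may the editor read the transcript ___?

The editor may read the transcript when.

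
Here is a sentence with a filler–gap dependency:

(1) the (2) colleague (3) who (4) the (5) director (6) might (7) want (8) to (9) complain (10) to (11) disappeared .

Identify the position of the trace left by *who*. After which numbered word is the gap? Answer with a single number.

10

'who' functions as the object of the preposition 'to'. It moves to the left edge, and the trace sits right after 'to':
The colleague who the director might want to complain to ___ disappeared.
'to' is word 10.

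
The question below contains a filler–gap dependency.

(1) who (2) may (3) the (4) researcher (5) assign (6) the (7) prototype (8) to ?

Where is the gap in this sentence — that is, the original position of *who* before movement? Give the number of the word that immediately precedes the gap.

8

Pre-movement form: The researcher may assign the prototype to who.
'who' functions as the object of the preposition 'to' (recipient of 'assign'). Fronting leaves a gap immediately after 'to':
Who may the researcher assign the prototype to ___?
'to' is word 8.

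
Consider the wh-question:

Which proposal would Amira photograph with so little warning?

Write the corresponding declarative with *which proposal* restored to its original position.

Amira would photograph which proposal with so little warning.

'which proposal' functions as the direct object of 'photograph'. It moves to the left edge, and the trace sits right after 'photograph':
Which proposal would Amira photograph ___ with so little warning?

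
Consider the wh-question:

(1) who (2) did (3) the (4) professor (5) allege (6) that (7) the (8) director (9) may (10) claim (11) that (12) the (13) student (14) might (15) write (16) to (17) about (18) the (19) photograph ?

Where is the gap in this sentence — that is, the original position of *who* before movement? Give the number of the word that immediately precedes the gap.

16

Before movement: The professor did allege that the director may claim that the student might write to who about the photograph.
'who' functions as the object of the preposition 'to'. Fronting leaves a gap immediately after 'to':
Who did the professor allege that the director may claim that the student might write to ___ about the photograph?
'to' is word 16.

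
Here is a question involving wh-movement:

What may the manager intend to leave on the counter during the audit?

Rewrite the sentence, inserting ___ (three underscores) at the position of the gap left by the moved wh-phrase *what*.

What may the manager intend to leave ___ on the counter during the audit?

In situ: The manager may intend to leave what on the counter during the audit.
The filler 'what' is interpreted as the direct object of 'leave'. The gap is right after 'leave'.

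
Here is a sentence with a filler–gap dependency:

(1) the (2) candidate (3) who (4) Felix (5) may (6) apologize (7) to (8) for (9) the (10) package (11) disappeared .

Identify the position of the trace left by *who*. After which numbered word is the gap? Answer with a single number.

7

The filler 'who' is interpreted as the object of the preposition 'to'. Wh-movement fronts it, leaving a gap right after 'to':
The candidate who Felix may apologize to ___ for the package disappeared.
'to' is word 7.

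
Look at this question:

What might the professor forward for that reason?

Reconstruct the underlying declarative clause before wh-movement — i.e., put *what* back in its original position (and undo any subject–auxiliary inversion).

'what' is the direct object of 'forward'. Wh-movement fronts it, leaving a gap right after 'forward':
What might the professor forward ___ for that reason?

The professor might forward what for that reason.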